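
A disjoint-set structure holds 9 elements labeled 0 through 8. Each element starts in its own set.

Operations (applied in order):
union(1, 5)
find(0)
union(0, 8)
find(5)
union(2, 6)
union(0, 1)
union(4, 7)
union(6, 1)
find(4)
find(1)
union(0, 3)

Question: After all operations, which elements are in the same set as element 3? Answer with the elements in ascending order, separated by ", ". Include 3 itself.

Step 1: union(1, 5) -> merged; set of 1 now {1, 5}
Step 2: find(0) -> no change; set of 0 is {0}
Step 3: union(0, 8) -> merged; set of 0 now {0, 8}
Step 4: find(5) -> no change; set of 5 is {1, 5}
Step 5: union(2, 6) -> merged; set of 2 now {2, 6}
Step 6: union(0, 1) -> merged; set of 0 now {0, 1, 5, 8}
Step 7: union(4, 7) -> merged; set of 4 now {4, 7}
Step 8: union(6, 1) -> merged; set of 6 now {0, 1, 2, 5, 6, 8}
Step 9: find(4) -> no change; set of 4 is {4, 7}
Step 10: find(1) -> no change; set of 1 is {0, 1, 2, 5, 6, 8}
Step 11: union(0, 3) -> merged; set of 0 now {0, 1, 2, 3, 5, 6, 8}
Component of 3: {0, 1, 2, 3, 5, 6, 8}

Answer: 0, 1, 2, 3, 5, 6, 8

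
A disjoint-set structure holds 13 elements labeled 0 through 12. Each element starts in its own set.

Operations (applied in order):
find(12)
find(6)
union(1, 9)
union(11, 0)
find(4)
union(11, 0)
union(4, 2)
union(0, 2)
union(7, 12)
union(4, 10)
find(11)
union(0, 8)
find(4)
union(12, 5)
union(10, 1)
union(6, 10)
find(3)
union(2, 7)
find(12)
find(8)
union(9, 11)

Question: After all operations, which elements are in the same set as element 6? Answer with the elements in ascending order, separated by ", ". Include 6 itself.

Answer: 0, 1, 2, 4, 5, 6, 7, 8, 9, 10, 11, 12

Derivation:
Step 1: find(12) -> no change; set of 12 is {12}
Step 2: find(6) -> no change; set of 6 is {6}
Step 3: union(1, 9) -> merged; set of 1 now {1, 9}
Step 4: union(11, 0) -> merged; set of 11 now {0, 11}
Step 5: find(4) -> no change; set of 4 is {4}
Step 6: union(11, 0) -> already same set; set of 11 now {0, 11}
Step 7: union(4, 2) -> merged; set of 4 now {2, 4}
Step 8: union(0, 2) -> merged; set of 0 now {0, 2, 4, 11}
Step 9: union(7, 12) -> merged; set of 7 now {7, 12}
Step 10: union(4, 10) -> merged; set of 4 now {0, 2, 4, 10, 11}
Step 11: find(11) -> no change; set of 11 is {0, 2, 4, 10, 11}
Step 12: union(0, 8) -> merged; set of 0 now {0, 2, 4, 8, 10, 11}
Step 13: find(4) -> no change; set of 4 is {0, 2, 4, 8, 10, 11}
Step 14: union(12, 5) -> merged; set of 12 now {5, 7, 12}
Step 15: union(10, 1) -> merged; set of 10 now {0, 1, 2, 4, 8, 9, 10, 11}
Step 16: union(6, 10) -> merged; set of 6 now {0, 1, 2, 4, 6, 8, 9, 10, 11}
Step 17: find(3) -> no change; set of 3 is {3}
Step 18: union(2, 7) -> merged; set of 2 now {0, 1, 2, 4, 5, 6, 7, 8, 9, 10, 11, 12}
Step 19: find(12) -> no change; set of 12 is {0, 1, 2, 4, 5, 6, 7, 8, 9, 10, 11, 12}
Step 20: find(8) -> no change; set of 8 is {0, 1, 2, 4, 5, 6, 7, 8, 9, 10, 11, 12}
Step 21: union(9, 11) -> already same set; set of 9 now {0, 1, 2, 4, 5, 6, 7, 8, 9, 10, 11, 12}
Component of 6: {0, 1, 2, 4, 5, 6, 7, 8, 9, 10, 11, 12}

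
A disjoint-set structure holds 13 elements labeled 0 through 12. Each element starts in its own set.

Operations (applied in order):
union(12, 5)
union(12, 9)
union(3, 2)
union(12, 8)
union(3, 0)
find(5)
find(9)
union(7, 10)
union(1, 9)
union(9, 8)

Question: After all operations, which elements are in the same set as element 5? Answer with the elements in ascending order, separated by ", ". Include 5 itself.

Step 1: union(12, 5) -> merged; set of 12 now {5, 12}
Step 2: union(12, 9) -> merged; set of 12 now {5, 9, 12}
Step 3: union(3, 2) -> merged; set of 3 now {2, 3}
Step 4: union(12, 8) -> merged; set of 12 now {5, 8, 9, 12}
Step 5: union(3, 0) -> merged; set of 3 now {0, 2, 3}
Step 6: find(5) -> no change; set of 5 is {5, 8, 9, 12}
Step 7: find(9) -> no change; set of 9 is {5, 8, 9, 12}
Step 8: union(7, 10) -> merged; set of 7 now {7, 10}
Step 9: union(1, 9) -> merged; set of 1 now {1, 5, 8, 9, 12}
Step 10: union(9, 8) -> already same set; set of 9 now {1, 5, 8, 9, 12}
Component of 5: {1, 5, 8, 9, 12}

Answer: 1, 5, 8, 9, 12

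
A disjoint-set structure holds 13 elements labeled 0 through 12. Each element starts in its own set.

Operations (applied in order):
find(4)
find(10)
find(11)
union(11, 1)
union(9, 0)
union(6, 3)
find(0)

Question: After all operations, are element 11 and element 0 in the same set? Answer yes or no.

Step 1: find(4) -> no change; set of 4 is {4}
Step 2: find(10) -> no change; set of 10 is {10}
Step 3: find(11) -> no change; set of 11 is {11}
Step 4: union(11, 1) -> merged; set of 11 now {1, 11}
Step 5: union(9, 0) -> merged; set of 9 now {0, 9}
Step 6: union(6, 3) -> merged; set of 6 now {3, 6}
Step 7: find(0) -> no change; set of 0 is {0, 9}
Set of 11: {1, 11}; 0 is not a member.

Answer: no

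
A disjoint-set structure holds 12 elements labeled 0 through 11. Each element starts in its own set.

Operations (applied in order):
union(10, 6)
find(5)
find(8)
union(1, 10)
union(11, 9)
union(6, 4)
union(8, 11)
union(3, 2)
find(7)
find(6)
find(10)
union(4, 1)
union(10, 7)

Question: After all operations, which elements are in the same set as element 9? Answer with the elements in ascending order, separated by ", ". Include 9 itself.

Step 1: union(10, 6) -> merged; set of 10 now {6, 10}
Step 2: find(5) -> no change; set of 5 is {5}
Step 3: find(8) -> no change; set of 8 is {8}
Step 4: union(1, 10) -> merged; set of 1 now {1, 6, 10}
Step 5: union(11, 9) -> merged; set of 11 now {9, 11}
Step 6: union(6, 4) -> merged; set of 6 now {1, 4, 6, 10}
Step 7: union(8, 11) -> merged; set of 8 now {8, 9, 11}
Step 8: union(3, 2) -> merged; set of 3 now {2, 3}
Step 9: find(7) -> no change; set of 7 is {7}
Step 10: find(6) -> no change; set of 6 is {1, 4, 6, 10}
Step 11: find(10) -> no change; set of 10 is {1, 4, 6, 10}
Step 12: union(4, 1) -> already same set; set of 4 now {1, 4, 6, 10}
Step 13: union(10, 7) -> merged; set of 10 now {1, 4, 6, 7, 10}
Component of 9: {8, 9, 11}

Answer: 8, 9, 11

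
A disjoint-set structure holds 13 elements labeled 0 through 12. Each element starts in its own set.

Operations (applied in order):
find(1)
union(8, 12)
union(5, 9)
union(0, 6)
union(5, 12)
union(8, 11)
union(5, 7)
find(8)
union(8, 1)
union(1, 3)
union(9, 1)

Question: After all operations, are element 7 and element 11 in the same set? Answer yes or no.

Step 1: find(1) -> no change; set of 1 is {1}
Step 2: union(8, 12) -> merged; set of 8 now {8, 12}
Step 3: union(5, 9) -> merged; set of 5 now {5, 9}
Step 4: union(0, 6) -> merged; set of 0 now {0, 6}
Step 5: union(5, 12) -> merged; set of 5 now {5, 8, 9, 12}
Step 6: union(8, 11) -> merged; set of 8 now {5, 8, 9, 11, 12}
Step 7: union(5, 7) -> merged; set of 5 now {5, 7, 8, 9, 11, 12}
Step 8: find(8) -> no change; set of 8 is {5, 7, 8, 9, 11, 12}
Step 9: union(8, 1) -> merged; set of 8 now {1, 5, 7, 8, 9, 11, 12}
Step 10: union(1, 3) -> merged; set of 1 now {1, 3, 5, 7, 8, 9, 11, 12}
Step 11: union(9, 1) -> already same set; set of 9 now {1, 3, 5, 7, 8, 9, 11, 12}
Set of 7: {1, 3, 5, 7, 8, 9, 11, 12}; 11 is a member.

Answer: yes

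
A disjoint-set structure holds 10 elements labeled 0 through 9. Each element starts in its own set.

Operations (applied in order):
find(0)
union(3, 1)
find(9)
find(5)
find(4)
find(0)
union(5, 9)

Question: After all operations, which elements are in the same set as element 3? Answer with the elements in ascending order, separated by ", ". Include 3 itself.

Answer: 1, 3

Derivation:
Step 1: find(0) -> no change; set of 0 is {0}
Step 2: union(3, 1) -> merged; set of 3 now {1, 3}
Step 3: find(9) -> no change; set of 9 is {9}
Step 4: find(5) -> no change; set of 5 is {5}
Step 5: find(4) -> no change; set of 4 is {4}
Step 6: find(0) -> no change; set of 0 is {0}
Step 7: union(5, 9) -> merged; set of 5 now {5, 9}
Component of 3: {1, 3}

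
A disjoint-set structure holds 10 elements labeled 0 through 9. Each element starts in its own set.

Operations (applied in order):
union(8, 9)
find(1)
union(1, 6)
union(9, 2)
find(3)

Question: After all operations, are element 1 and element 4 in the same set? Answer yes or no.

Answer: no

Derivation:
Step 1: union(8, 9) -> merged; set of 8 now {8, 9}
Step 2: find(1) -> no change; set of 1 is {1}
Step 3: union(1, 6) -> merged; set of 1 now {1, 6}
Step 4: union(9, 2) -> merged; set of 9 now {2, 8, 9}
Step 5: find(3) -> no change; set of 3 is {3}
Set of 1: {1, 6}; 4 is not a member.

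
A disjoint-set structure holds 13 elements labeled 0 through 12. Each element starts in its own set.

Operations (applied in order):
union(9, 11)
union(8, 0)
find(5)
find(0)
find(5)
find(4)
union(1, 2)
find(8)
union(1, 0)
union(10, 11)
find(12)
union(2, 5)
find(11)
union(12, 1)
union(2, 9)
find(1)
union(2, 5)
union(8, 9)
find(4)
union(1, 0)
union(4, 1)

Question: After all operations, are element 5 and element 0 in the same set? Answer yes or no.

Step 1: union(9, 11) -> merged; set of 9 now {9, 11}
Step 2: union(8, 0) -> merged; set of 8 now {0, 8}
Step 3: find(5) -> no change; set of 5 is {5}
Step 4: find(0) -> no change; set of 0 is {0, 8}
Step 5: find(5) -> no change; set of 5 is {5}
Step 6: find(4) -> no change; set of 4 is {4}
Step 7: union(1, 2) -> merged; set of 1 now {1, 2}
Step 8: find(8) -> no change; set of 8 is {0, 8}
Step 9: union(1, 0) -> merged; set of 1 now {0, 1, 2, 8}
Step 10: union(10, 11) -> merged; set of 10 now {9, 10, 11}
Step 11: find(12) -> no change; set of 12 is {12}
Step 12: union(2, 5) -> merged; set of 2 now {0, 1, 2, 5, 8}
Step 13: find(11) -> no change; set of 11 is {9, 10, 11}
Step 14: union(12, 1) -> merged; set of 12 now {0, 1, 2, 5, 8, 12}
Step 15: union(2, 9) -> merged; set of 2 now {0, 1, 2, 5, 8, 9, 10, 11, 12}
Step 16: find(1) -> no change; set of 1 is {0, 1, 2, 5, 8, 9, 10, 11, 12}
Step 17: union(2, 5) -> already same set; set of 2 now {0, 1, 2, 5, 8, 9, 10, 11, 12}
Step 18: union(8, 9) -> already same set; set of 8 now {0, 1, 2, 5, 8, 9, 10, 11, 12}
Step 19: find(4) -> no change; set of 4 is {4}
Step 20: union(1, 0) -> already same set; set of 1 now {0, 1, 2, 5, 8, 9, 10, 11, 12}
Step 21: union(4, 1) -> merged; set of 4 now {0, 1, 2, 4, 5, 8, 9, 10, 11, 12}
Set of 5: {0, 1, 2, 4, 5, 8, 9, 10, 11, 12}; 0 is a member.

Answer: yes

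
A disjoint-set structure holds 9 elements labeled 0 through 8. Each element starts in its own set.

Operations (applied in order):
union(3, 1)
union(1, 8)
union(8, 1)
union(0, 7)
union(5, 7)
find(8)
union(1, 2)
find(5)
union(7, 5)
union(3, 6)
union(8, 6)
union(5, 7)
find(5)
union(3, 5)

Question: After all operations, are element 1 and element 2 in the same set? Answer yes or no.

Step 1: union(3, 1) -> merged; set of 3 now {1, 3}
Step 2: union(1, 8) -> merged; set of 1 now {1, 3, 8}
Step 3: union(8, 1) -> already same set; set of 8 now {1, 3, 8}
Step 4: union(0, 7) -> merged; set of 0 now {0, 7}
Step 5: union(5, 7) -> merged; set of 5 now {0, 5, 7}
Step 6: find(8) -> no change; set of 8 is {1, 3, 8}
Step 7: union(1, 2) -> merged; set of 1 now {1, 2, 3, 8}
Step 8: find(5) -> no change; set of 5 is {0, 5, 7}
Step 9: union(7, 5) -> already same set; set of 7 now {0, 5, 7}
Step 10: union(3, 6) -> merged; set of 3 now {1, 2, 3, 6, 8}
Step 11: union(8, 6) -> already same set; set of 8 now {1, 2, 3, 6, 8}
Step 12: union(5, 7) -> already same set; set of 5 now {0, 5, 7}
Step 13: find(5) -> no change; set of 5 is {0, 5, 7}
Step 14: union(3, 5) -> merged; set of 3 now {0, 1, 2, 3, 5, 6, 7, 8}
Set of 1: {0, 1, 2, 3, 5, 6, 7, 8}; 2 is a member.

Answer: yes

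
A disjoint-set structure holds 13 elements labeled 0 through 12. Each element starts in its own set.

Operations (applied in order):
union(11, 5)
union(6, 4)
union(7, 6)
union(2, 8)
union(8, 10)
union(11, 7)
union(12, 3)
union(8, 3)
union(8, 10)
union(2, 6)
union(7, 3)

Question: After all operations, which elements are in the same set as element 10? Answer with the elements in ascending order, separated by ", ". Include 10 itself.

Step 1: union(11, 5) -> merged; set of 11 now {5, 11}
Step 2: union(6, 4) -> merged; set of 6 now {4, 6}
Step 3: union(7, 6) -> merged; set of 7 now {4, 6, 7}
Step 4: union(2, 8) -> merged; set of 2 now {2, 8}
Step 5: union(8, 10) -> merged; set of 8 now {2, 8, 10}
Step 6: union(11, 7) -> merged; set of 11 now {4, 5, 6, 7, 11}
Step 7: union(12, 3) -> merged; set of 12 now {3, 12}
Step 8: union(8, 3) -> merged; set of 8 now {2, 3, 8, 10, 12}
Step 9: union(8, 10) -> already same set; set of 8 now {2, 3, 8, 10, 12}
Step 10: union(2, 6) -> merged; set of 2 now {2, 3, 4, 5, 6, 7, 8, 10, 11, 12}
Step 11: union(7, 3) -> already same set; set of 7 now {2, 3, 4, 5, 6, 7, 8, 10, 11, 12}
Component of 10: {2, 3, 4, 5, 6, 7, 8, 10, 11, 12}

Answer: 2, 3, 4, 5, 6, 7, 8, 10, 11, 12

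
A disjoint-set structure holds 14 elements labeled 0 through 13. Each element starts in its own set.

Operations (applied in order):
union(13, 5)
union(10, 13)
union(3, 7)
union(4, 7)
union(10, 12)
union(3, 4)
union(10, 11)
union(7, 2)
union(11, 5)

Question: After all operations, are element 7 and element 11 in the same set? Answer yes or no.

Step 1: union(13, 5) -> merged; set of 13 now {5, 13}
Step 2: union(10, 13) -> merged; set of 10 now {5, 10, 13}
Step 3: union(3, 7) -> merged; set of 3 now {3, 7}
Step 4: union(4, 7) -> merged; set of 4 now {3, 4, 7}
Step 5: union(10, 12) -> merged; set of 10 now {5, 10, 12, 13}
Step 6: union(3, 4) -> already same set; set of 3 now {3, 4, 7}
Step 7: union(10, 11) -> merged; set of 10 now {5, 10, 11, 12, 13}
Step 8: union(7, 2) -> merged; set of 7 now {2, 3, 4, 7}
Step 9: union(11, 5) -> already same set; set of 11 now {5, 10, 11, 12, 13}
Set of 7: {2, 3, 4, 7}; 11 is not a member.

Answer: no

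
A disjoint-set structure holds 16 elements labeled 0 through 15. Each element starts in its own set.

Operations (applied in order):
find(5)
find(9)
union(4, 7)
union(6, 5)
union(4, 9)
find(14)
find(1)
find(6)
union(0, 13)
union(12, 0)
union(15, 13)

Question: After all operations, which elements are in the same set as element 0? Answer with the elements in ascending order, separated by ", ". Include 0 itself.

Answer: 0, 12, 13, 15

Derivation:
Step 1: find(5) -> no change; set of 5 is {5}
Step 2: find(9) -> no change; set of 9 is {9}
Step 3: union(4, 7) -> merged; set of 4 now {4, 7}
Step 4: union(6, 5) -> merged; set of 6 now {5, 6}
Step 5: union(4, 9) -> merged; set of 4 now {4, 7, 9}
Step 6: find(14) -> no change; set of 14 is {14}
Step 7: find(1) -> no change; set of 1 is {1}
Step 8: find(6) -> no change; set of 6 is {5, 6}
Step 9: union(0, 13) -> merged; set of 0 now {0, 13}
Step 10: union(12, 0) -> merged; set of 12 now {0, 12, 13}
Step 11: union(15, 13) -> merged; set of 15 now {0, 12, 13, 15}
Component of 0: {0, 12, 13, 15}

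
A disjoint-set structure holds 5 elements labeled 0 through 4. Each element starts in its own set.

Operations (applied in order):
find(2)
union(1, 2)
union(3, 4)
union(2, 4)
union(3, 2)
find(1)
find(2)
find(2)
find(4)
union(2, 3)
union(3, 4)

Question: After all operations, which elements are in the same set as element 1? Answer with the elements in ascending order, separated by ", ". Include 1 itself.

Step 1: find(2) -> no change; set of 2 is {2}
Step 2: union(1, 2) -> merged; set of 1 now {1, 2}
Step 3: union(3, 4) -> merged; set of 3 now {3, 4}
Step 4: union(2, 4) -> merged; set of 2 now {1, 2, 3, 4}
Step 5: union(3, 2) -> already same set; set of 3 now {1, 2, 3, 4}
Step 6: find(1) -> no change; set of 1 is {1, 2, 3, 4}
Step 7: find(2) -> no change; set of 2 is {1, 2, 3, 4}
Step 8: find(2) -> no change; set of 2 is {1, 2, 3, 4}
Step 9: find(4) -> no change; set of 4 is {1, 2, 3, 4}
Step 10: union(2, 3) -> already same set; set of 2 now {1, 2, 3, 4}
Step 11: union(3, 4) -> already same set; set of 3 now {1, 2, 3, 4}
Component of 1: {1, 2, 3, 4}

Answer: 1, 2, 3, 4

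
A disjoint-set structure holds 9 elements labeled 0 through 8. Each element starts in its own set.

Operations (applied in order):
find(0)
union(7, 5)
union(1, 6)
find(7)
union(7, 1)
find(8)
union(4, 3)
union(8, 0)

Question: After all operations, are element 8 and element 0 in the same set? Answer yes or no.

Answer: yes

Derivation:
Step 1: find(0) -> no change; set of 0 is {0}
Step 2: union(7, 5) -> merged; set of 7 now {5, 7}
Step 3: union(1, 6) -> merged; set of 1 now {1, 6}
Step 4: find(7) -> no change; set of 7 is {5, 7}
Step 5: union(7, 1) -> merged; set of 7 now {1, 5, 6, 7}
Step 6: find(8) -> no change; set of 8 is {8}
Step 7: union(4, 3) -> merged; set of 4 now {3, 4}
Step 8: union(8, 0) -> merged; set of 8 now {0, 8}
Set of 8: {0, 8}; 0 is a member.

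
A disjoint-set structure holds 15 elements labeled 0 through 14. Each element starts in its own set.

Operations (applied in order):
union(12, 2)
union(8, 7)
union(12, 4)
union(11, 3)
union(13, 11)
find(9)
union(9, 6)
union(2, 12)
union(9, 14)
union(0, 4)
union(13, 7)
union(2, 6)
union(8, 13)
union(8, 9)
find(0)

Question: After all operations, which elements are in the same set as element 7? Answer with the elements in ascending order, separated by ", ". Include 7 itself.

Step 1: union(12, 2) -> merged; set of 12 now {2, 12}
Step 2: union(8, 7) -> merged; set of 8 now {7, 8}
Step 3: union(12, 4) -> merged; set of 12 now {2, 4, 12}
Step 4: union(11, 3) -> merged; set of 11 now {3, 11}
Step 5: union(13, 11) -> merged; set of 13 now {3, 11, 13}
Step 6: find(9) -> no change; set of 9 is {9}
Step 7: union(9, 6) -> merged; set of 9 now {6, 9}
Step 8: union(2, 12) -> already same set; set of 2 now {2, 4, 12}
Step 9: union(9, 14) -> merged; set of 9 now {6, 9, 14}
Step 10: union(0, 4) -> merged; set of 0 now {0, 2, 4, 12}
Step 11: union(13, 7) -> merged; set of 13 now {3, 7, 8, 11, 13}
Step 12: union(2, 6) -> merged; set of 2 now {0, 2, 4, 6, 9, 12, 14}
Step 13: union(8, 13) -> already same set; set of 8 now {3, 7, 8, 11, 13}
Step 14: union(8, 9) -> merged; set of 8 now {0, 2, 3, 4, 6, 7, 8, 9, 11, 12, 13, 14}
Step 15: find(0) -> no change; set of 0 is {0, 2, 3, 4, 6, 7, 8, 9, 11, 12, 13, 14}
Component of 7: {0, 2, 3, 4, 6, 7, 8, 9, 11, 12, 13, 14}

Answer: 0, 2, 3, 4, 6, 7, 8, 9, 11, 12, 13, 14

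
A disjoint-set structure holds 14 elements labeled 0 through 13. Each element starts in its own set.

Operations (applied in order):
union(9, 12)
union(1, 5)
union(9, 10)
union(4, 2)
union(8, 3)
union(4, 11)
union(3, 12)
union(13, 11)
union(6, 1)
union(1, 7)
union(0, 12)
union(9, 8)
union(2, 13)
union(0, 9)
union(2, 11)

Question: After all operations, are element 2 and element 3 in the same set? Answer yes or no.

Step 1: union(9, 12) -> merged; set of 9 now {9, 12}
Step 2: union(1, 5) -> merged; set of 1 now {1, 5}
Step 3: union(9, 10) -> merged; set of 9 now {9, 10, 12}
Step 4: union(4, 2) -> merged; set of 4 now {2, 4}
Step 5: union(8, 3) -> merged; set of 8 now {3, 8}
Step 6: union(4, 11) -> merged; set of 4 now {2, 4, 11}
Step 7: union(3, 12) -> merged; set of 3 now {3, 8, 9, 10, 12}
Step 8: union(13, 11) -> merged; set of 13 now {2, 4, 11, 13}
Step 9: union(6, 1) -> merged; set of 6 now {1, 5, 6}
Step 10: union(1, 7) -> merged; set of 1 now {1, 5, 6, 7}
Step 11: union(0, 12) -> merged; set of 0 now {0, 3, 8, 9, 10, 12}
Step 12: union(9, 8) -> already same set; set of 9 now {0, 3, 8, 9, 10, 12}
Step 13: union(2, 13) -> already same set; set of 2 now {2, 4, 11, 13}
Step 14: union(0, 9) -> already same set; set of 0 now {0, 3, 8, 9, 10, 12}
Step 15: union(2, 11) -> already same set; set of 2 now {2, 4, 11, 13}
Set of 2: {2, 4, 11, 13}; 3 is not a member.

Answer: no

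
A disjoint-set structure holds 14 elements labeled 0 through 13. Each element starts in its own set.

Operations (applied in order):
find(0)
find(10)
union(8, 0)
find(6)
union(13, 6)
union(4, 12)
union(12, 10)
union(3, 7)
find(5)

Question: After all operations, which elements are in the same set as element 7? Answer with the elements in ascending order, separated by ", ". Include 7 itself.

Answer: 3, 7

Derivation:
Step 1: find(0) -> no change; set of 0 is {0}
Step 2: find(10) -> no change; set of 10 is {10}
Step 3: union(8, 0) -> merged; set of 8 now {0, 8}
Step 4: find(6) -> no change; set of 6 is {6}
Step 5: union(13, 6) -> merged; set of 13 now {6, 13}
Step 6: union(4, 12) -> merged; set of 4 now {4, 12}
Step 7: union(12, 10) -> merged; set of 12 now {4, 10, 12}
Step 8: union(3, 7) -> merged; set of 3 now {3, 7}
Step 9: find(5) -> no change; set of 5 is {5}
Component of 7: {3, 7}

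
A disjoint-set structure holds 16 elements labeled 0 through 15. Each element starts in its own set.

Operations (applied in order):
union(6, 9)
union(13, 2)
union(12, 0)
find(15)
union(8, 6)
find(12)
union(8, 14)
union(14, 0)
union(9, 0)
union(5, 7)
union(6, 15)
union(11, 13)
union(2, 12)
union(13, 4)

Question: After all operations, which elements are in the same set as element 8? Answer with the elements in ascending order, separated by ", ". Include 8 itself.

Answer: 0, 2, 4, 6, 8, 9, 11, 12, 13, 14, 15

Derivation:
Step 1: union(6, 9) -> merged; set of 6 now {6, 9}
Step 2: union(13, 2) -> merged; set of 13 now {2, 13}
Step 3: union(12, 0) -> merged; set of 12 now {0, 12}
Step 4: find(15) -> no change; set of 15 is {15}
Step 5: union(8, 6) -> merged; set of 8 now {6, 8, 9}
Step 6: find(12) -> no change; set of 12 is {0, 12}
Step 7: union(8, 14) -> merged; set of 8 now {6, 8, 9, 14}
Step 8: union(14, 0) -> merged; set of 14 now {0, 6, 8, 9, 12, 14}
Step 9: union(9, 0) -> already same set; set of 9 now {0, 6, 8, 9, 12, 14}
Step 10: union(5, 7) -> merged; set of 5 now {5, 7}
Step 11: union(6, 15) -> merged; set of 6 now {0, 6, 8, 9, 12, 14, 15}
Step 12: union(11, 13) -> merged; set of 11 now {2, 11, 13}
Step 13: union(2, 12) -> merged; set of 2 now {0, 2, 6, 8, 9, 11, 12, 13, 14, 15}
Step 14: union(13, 4) -> merged; set of 13 now {0, 2, 4, 6, 8, 9, 11, 12, 13, 14, 15}
Component of 8: {0, 2, 4, 6, 8, 9, 11, 12, 13, 14, 15}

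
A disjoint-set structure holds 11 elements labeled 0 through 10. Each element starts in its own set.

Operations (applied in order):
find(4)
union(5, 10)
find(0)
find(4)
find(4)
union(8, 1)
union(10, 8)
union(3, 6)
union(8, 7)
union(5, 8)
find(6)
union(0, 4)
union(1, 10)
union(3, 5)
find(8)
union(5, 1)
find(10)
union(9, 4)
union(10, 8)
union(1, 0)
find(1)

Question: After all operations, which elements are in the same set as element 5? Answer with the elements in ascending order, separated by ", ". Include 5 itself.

Step 1: find(4) -> no change; set of 4 is {4}
Step 2: union(5, 10) -> merged; set of 5 now {5, 10}
Step 3: find(0) -> no change; set of 0 is {0}
Step 4: find(4) -> no change; set of 4 is {4}
Step 5: find(4) -> no change; set of 4 is {4}
Step 6: union(8, 1) -> merged; set of 8 now {1, 8}
Step 7: union(10, 8) -> merged; set of 10 now {1, 5, 8, 10}
Step 8: union(3, 6) -> merged; set of 3 now {3, 6}
Step 9: union(8, 7) -> merged; set of 8 now {1, 5, 7, 8, 10}
Step 10: union(5, 8) -> already same set; set of 5 now {1, 5, 7, 8, 10}
Step 11: find(6) -> no change; set of 6 is {3, 6}
Step 12: union(0, 4) -> merged; set of 0 now {0, 4}
Step 13: union(1, 10) -> already same set; set of 1 now {1, 5, 7, 8, 10}
Step 14: union(3, 5) -> merged; set of 3 now {1, 3, 5, 6, 7, 8, 10}
Step 15: find(8) -> no change; set of 8 is {1, 3, 5, 6, 7, 8, 10}
Step 16: union(5, 1) -> already same set; set of 5 now {1, 3, 5, 6, 7, 8, 10}
Step 17: find(10) -> no change; set of 10 is {1, 3, 5, 6, 7, 8, 10}
Step 18: union(9, 4) -> merged; set of 9 now {0, 4, 9}
Step 19: union(10, 8) -> already same set; set of 10 now {1, 3, 5, 6, 7, 8, 10}
Step 20: union(1, 0) -> merged; set of 1 now {0, 1, 3, 4, 5, 6, 7, 8, 9, 10}
Step 21: find(1) -> no change; set of 1 is {0, 1, 3, 4, 5, 6, 7, 8, 9, 10}
Component of 5: {0, 1, 3, 4, 5, 6, 7, 8, 9, 10}

Answer: 0, 1, 3, 4, 5, 6, 7, 8, 9, 10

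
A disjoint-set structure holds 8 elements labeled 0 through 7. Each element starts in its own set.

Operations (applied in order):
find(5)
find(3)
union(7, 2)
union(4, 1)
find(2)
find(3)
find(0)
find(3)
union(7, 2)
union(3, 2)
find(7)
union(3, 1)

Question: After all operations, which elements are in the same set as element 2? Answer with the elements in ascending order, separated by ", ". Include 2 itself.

Answer: 1, 2, 3, 4, 7

Derivation:
Step 1: find(5) -> no change; set of 5 is {5}
Step 2: find(3) -> no change; set of 3 is {3}
Step 3: union(7, 2) -> merged; set of 7 now {2, 7}
Step 4: union(4, 1) -> merged; set of 4 now {1, 4}
Step 5: find(2) -> no change; set of 2 is {2, 7}
Step 6: find(3) -> no change; set of 3 is {3}
Step 7: find(0) -> no change; set of 0 is {0}
Step 8: find(3) -> no change; set of 3 is {3}
Step 9: union(7, 2) -> already same set; set of 7 now {2, 7}
Step 10: union(3, 2) -> merged; set of 3 now {2, 3, 7}
Step 11: find(7) -> no change; set of 7 is {2, 3, 7}
Step 12: union(3, 1) -> merged; set of 3 now {1, 2, 3, 4, 7}
Component of 2: {1, 2, 3, 4, 7}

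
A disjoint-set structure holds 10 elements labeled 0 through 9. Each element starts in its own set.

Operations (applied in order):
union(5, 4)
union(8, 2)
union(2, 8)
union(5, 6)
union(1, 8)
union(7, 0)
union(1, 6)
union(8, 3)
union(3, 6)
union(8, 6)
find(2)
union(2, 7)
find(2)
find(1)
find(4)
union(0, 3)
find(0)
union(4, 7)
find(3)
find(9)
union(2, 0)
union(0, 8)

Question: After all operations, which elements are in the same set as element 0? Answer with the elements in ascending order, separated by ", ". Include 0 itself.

Step 1: union(5, 4) -> merged; set of 5 now {4, 5}
Step 2: union(8, 2) -> merged; set of 8 now {2, 8}
Step 3: union(2, 8) -> already same set; set of 2 now {2, 8}
Step 4: union(5, 6) -> merged; set of 5 now {4, 5, 6}
Step 5: union(1, 8) -> merged; set of 1 now {1, 2, 8}
Step 6: union(7, 0) -> merged; set of 7 now {0, 7}
Step 7: union(1, 6) -> merged; set of 1 now {1, 2, 4, 5, 6, 8}
Step 8: union(8, 3) -> merged; set of 8 now {1, 2, 3, 4, 5, 6, 8}
Step 9: union(3, 6) -> already same set; set of 3 now {1, 2, 3, 4, 5, 6, 8}
Step 10: union(8, 6) -> already same set; set of 8 now {1, 2, 3, 4, 5, 6, 8}
Step 11: find(2) -> no change; set of 2 is {1, 2, 3, 4, 5, 6, 8}
Step 12: union(2, 7) -> merged; set of 2 now {0, 1, 2, 3, 4, 5, 6, 7, 8}
Step 13: find(2) -> no change; set of 2 is {0, 1, 2, 3, 4, 5, 6, 7, 8}
Step 14: find(1) -> no change; set of 1 is {0, 1, 2, 3, 4, 5, 6, 7, 8}
Step 15: find(4) -> no change; set of 4 is {0, 1, 2, 3, 4, 5, 6, 7, 8}
Step 16: union(0, 3) -> already same set; set of 0 now {0, 1, 2, 3, 4, 5, 6, 7, 8}
Step 17: find(0) -> no change; set of 0 is {0, 1, 2, 3, 4, 5, 6, 7, 8}
Step 18: union(4, 7) -> already same set; set of 4 now {0, 1, 2, 3, 4, 5, 6, 7, 8}
Step 19: find(3) -> no change; set of 3 is {0, 1, 2, 3, 4, 5, 6, 7, 8}
Step 20: find(9) -> no change; set of 9 is {9}
Step 21: union(2, 0) -> already same set; set of 2 now {0, 1, 2, 3, 4, 5, 6, 7, 8}
Step 22: union(0, 8) -> already same set; set of 0 now {0, 1, 2, 3, 4, 5, 6, 7, 8}
Component of 0: {0, 1, 2, 3, 4, 5, 6, 7, 8}

Answer: 0, 1, 2, 3, 4, 5, 6, 7, 8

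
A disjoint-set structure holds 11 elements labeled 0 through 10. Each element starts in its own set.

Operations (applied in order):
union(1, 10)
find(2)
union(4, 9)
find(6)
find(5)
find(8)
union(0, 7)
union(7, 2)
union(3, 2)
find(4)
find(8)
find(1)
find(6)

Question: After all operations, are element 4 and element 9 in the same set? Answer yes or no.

Step 1: union(1, 10) -> merged; set of 1 now {1, 10}
Step 2: find(2) -> no change; set of 2 is {2}
Step 3: union(4, 9) -> merged; set of 4 now {4, 9}
Step 4: find(6) -> no change; set of 6 is {6}
Step 5: find(5) -> no change; set of 5 is {5}
Step 6: find(8) -> no change; set of 8 is {8}
Step 7: union(0, 7) -> merged; set of 0 now {0, 7}
Step 8: union(7, 2) -> merged; set of 7 now {0, 2, 7}
Step 9: union(3, 2) -> merged; set of 3 now {0, 2, 3, 7}
Step 10: find(4) -> no change; set of 4 is {4, 9}
Step 11: find(8) -> no change; set of 8 is {8}
Step 12: find(1) -> no change; set of 1 is {1, 10}
Step 13: find(6) -> no change; set of 6 is {6}
Set of 4: {4, 9}; 9 is a member.

Answer: yes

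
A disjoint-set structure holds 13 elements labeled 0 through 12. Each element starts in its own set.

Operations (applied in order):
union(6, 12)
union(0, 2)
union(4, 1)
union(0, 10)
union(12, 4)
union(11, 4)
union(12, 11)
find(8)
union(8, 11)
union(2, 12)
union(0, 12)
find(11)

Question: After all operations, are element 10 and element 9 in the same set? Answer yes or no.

Answer: no

Derivation:
Step 1: union(6, 12) -> merged; set of 6 now {6, 12}
Step 2: union(0, 2) -> merged; set of 0 now {0, 2}
Step 3: union(4, 1) -> merged; set of 4 now {1, 4}
Step 4: union(0, 10) -> merged; set of 0 now {0, 2, 10}
Step 5: union(12, 4) -> merged; set of 12 now {1, 4, 6, 12}
Step 6: union(11, 4) -> merged; set of 11 now {1, 4, 6, 11, 12}
Step 7: union(12, 11) -> already same set; set of 12 now {1, 4, 6, 11, 12}
Step 8: find(8) -> no change; set of 8 is {8}
Step 9: union(8, 11) -> merged; set of 8 now {1, 4, 6, 8, 11, 12}
Step 10: union(2, 12) -> merged; set of 2 now {0, 1, 2, 4, 6, 8, 10, 11, 12}
Step 11: union(0, 12) -> already same set; set of 0 now {0, 1, 2, 4, 6, 8, 10, 11, 12}
Step 12: find(11) -> no change; set of 11 is {0, 1, 2, 4, 6, 8, 10, 11, 12}
Set of 10: {0, 1, 2, 4, 6, 8, 10, 11, 12}; 9 is not a member.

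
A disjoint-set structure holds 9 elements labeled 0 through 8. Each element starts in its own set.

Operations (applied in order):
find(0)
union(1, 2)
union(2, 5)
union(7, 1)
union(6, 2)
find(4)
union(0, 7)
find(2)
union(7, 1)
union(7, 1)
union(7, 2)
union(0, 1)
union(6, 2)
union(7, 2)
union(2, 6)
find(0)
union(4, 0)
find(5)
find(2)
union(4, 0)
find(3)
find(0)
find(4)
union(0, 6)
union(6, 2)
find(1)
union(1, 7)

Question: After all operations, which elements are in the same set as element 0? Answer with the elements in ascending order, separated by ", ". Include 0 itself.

Answer: 0, 1, 2, 4, 5, 6, 7

Derivation:
Step 1: find(0) -> no change; set of 0 is {0}
Step 2: union(1, 2) -> merged; set of 1 now {1, 2}
Step 3: union(2, 5) -> merged; set of 2 now {1, 2, 5}
Step 4: union(7, 1) -> merged; set of 7 now {1, 2, 5, 7}
Step 5: union(6, 2) -> merged; set of 6 now {1, 2, 5, 6, 7}
Step 6: find(4) -> no change; set of 4 is {4}
Step 7: union(0, 7) -> merged; set of 0 now {0, 1, 2, 5, 6, 7}
Step 8: find(2) -> no change; set of 2 is {0, 1, 2, 5, 6, 7}
Step 9: union(7, 1) -> already same set; set of 7 now {0, 1, 2, 5, 6, 7}
Step 10: union(7, 1) -> already same set; set of 7 now {0, 1, 2, 5, 6, 7}
Step 11: union(7, 2) -> already same set; set of 7 now {0, 1, 2, 5, 6, 7}
Step 12: union(0, 1) -> already same set; set of 0 now {0, 1, 2, 5, 6, 7}
Step 13: union(6, 2) -> already same set; set of 6 now {0, 1, 2, 5, 6, 7}
Step 14: union(7, 2) -> already same set; set of 7 now {0, 1, 2, 5, 6, 7}
Step 15: union(2, 6) -> already same set; set of 2 now {0, 1, 2, 5, 6, 7}
Step 16: find(0) -> no change; set of 0 is {0, 1, 2, 5, 6, 7}
Step 17: union(4, 0) -> merged; set of 4 now {0, 1, 2, 4, 5, 6, 7}
Step 18: find(5) -> no change; set of 5 is {0, 1, 2, 4, 5, 6, 7}
Step 19: find(2) -> no change; set of 2 is {0, 1, 2, 4, 5, 6, 7}
Step 20: union(4, 0) -> already same set; set of 4 now {0, 1, 2, 4, 5, 6, 7}
Step 21: find(3) -> no change; set of 3 is {3}
Step 22: find(0) -> no change; set of 0 is {0, 1, 2, 4, 5, 6, 7}
Step 23: find(4) -> no change; set of 4 is {0, 1, 2, 4, 5, 6, 7}
Step 24: union(0, 6) -> already same set; set of 0 now {0, 1, 2, 4, 5, 6, 7}
Step 25: union(6, 2) -> already same set; set of 6 now {0, 1, 2, 4, 5, 6, 7}
Step 26: find(1) -> no change; set of 1 is {0, 1, 2, 4, 5, 6, 7}
Step 27: union(1, 7) -> already same set; set of 1 now {0, 1, 2, 4, 5, 6, 7}
Component of 0: {0, 1, 2, 4, 5, 6, 7}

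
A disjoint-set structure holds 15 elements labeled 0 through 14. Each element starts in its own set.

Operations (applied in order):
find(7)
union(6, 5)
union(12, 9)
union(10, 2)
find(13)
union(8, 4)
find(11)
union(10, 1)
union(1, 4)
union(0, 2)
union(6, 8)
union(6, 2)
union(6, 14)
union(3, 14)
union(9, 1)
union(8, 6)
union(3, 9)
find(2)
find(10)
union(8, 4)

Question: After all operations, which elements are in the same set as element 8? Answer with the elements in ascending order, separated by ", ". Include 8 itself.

Step 1: find(7) -> no change; set of 7 is {7}
Step 2: union(6, 5) -> merged; set of 6 now {5, 6}
Step 3: union(12, 9) -> merged; set of 12 now {9, 12}
Step 4: union(10, 2) -> merged; set of 10 now {2, 10}
Step 5: find(13) -> no change; set of 13 is {13}
Step 6: union(8, 4) -> merged; set of 8 now {4, 8}
Step 7: find(11) -> no change; set of 11 is {11}
Step 8: union(10, 1) -> merged; set of 10 now {1, 2, 10}
Step 9: union(1, 4) -> merged; set of 1 now {1, 2, 4, 8, 10}
Step 10: union(0, 2) -> merged; set of 0 now {0, 1, 2, 4, 8, 10}
Step 11: union(6, 8) -> merged; set of 6 now {0, 1, 2, 4, 5, 6, 8, 10}
Step 12: union(6, 2) -> already same set; set of 6 now {0, 1, 2, 4, 5, 6, 8, 10}
Step 13: union(6, 14) -> merged; set of 6 now {0, 1, 2, 4, 5, 6, 8, 10, 14}
Step 14: union(3, 14) -> merged; set of 3 now {0, 1, 2, 3, 4, 5, 6, 8, 10, 14}
Step 15: union(9, 1) -> merged; set of 9 now {0, 1, 2, 3, 4, 5, 6, 8, 9, 10, 12, 14}
Step 16: union(8, 6) -> already same set; set of 8 now {0, 1, 2, 3, 4, 5, 6, 8, 9, 10, 12, 14}
Step 17: union(3, 9) -> already same set; set of 3 now {0, 1, 2, 3, 4, 5, 6, 8, 9, 10, 12, 14}
Step 18: find(2) -> no change; set of 2 is {0, 1, 2, 3, 4, 5, 6, 8, 9, 10, 12, 14}
Step 19: find(10) -> no change; set of 10 is {0, 1, 2, 3, 4, 5, 6, 8, 9, 10, 12, 14}
Step 20: union(8, 4) -> already same set; set of 8 now {0, 1, 2, 3, 4, 5, 6, 8, 9, 10, 12, 14}
Component of 8: {0, 1, 2, 3, 4, 5, 6, 8, 9, 10, 12, 14}

Answer: 0, 1, 2, 3, 4, 5, 6, 8, 9, 10, 12, 14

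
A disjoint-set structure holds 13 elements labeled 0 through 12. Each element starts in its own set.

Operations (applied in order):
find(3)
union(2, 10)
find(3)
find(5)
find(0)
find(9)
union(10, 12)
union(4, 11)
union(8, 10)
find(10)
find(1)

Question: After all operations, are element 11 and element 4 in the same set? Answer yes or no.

Step 1: find(3) -> no change; set of 3 is {3}
Step 2: union(2, 10) -> merged; set of 2 now {2, 10}
Step 3: find(3) -> no change; set of 3 is {3}
Step 4: find(5) -> no change; set of 5 is {5}
Step 5: find(0) -> no change; set of 0 is {0}
Step 6: find(9) -> no change; set of 9 is {9}
Step 7: union(10, 12) -> merged; set of 10 now {2, 10, 12}
Step 8: union(4, 11) -> merged; set of 4 now {4, 11}
Step 9: union(8, 10) -> merged; set of 8 now {2, 8, 10, 12}
Step 10: find(10) -> no change; set of 10 is {2, 8, 10, 12}
Step 11: find(1) -> no change; set of 1 is {1}
Set of 11: {4, 11}; 4 is a member.

Answer: yes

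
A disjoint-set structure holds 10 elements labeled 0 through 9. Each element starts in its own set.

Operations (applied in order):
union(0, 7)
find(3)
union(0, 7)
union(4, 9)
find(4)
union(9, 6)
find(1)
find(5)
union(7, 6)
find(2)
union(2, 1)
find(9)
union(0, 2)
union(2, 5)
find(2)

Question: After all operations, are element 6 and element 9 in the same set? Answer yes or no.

Step 1: union(0, 7) -> merged; set of 0 now {0, 7}
Step 2: find(3) -> no change; set of 3 is {3}
Step 3: union(0, 7) -> already same set; set of 0 now {0, 7}
Step 4: union(4, 9) -> merged; set of 4 now {4, 9}
Step 5: find(4) -> no change; set of 4 is {4, 9}
Step 6: union(9, 6) -> merged; set of 9 now {4, 6, 9}
Step 7: find(1) -> no change; set of 1 is {1}
Step 8: find(5) -> no change; set of 5 is {5}
Step 9: union(7, 6) -> merged; set of 7 now {0, 4, 6, 7, 9}
Step 10: find(2) -> no change; set of 2 is {2}
Step 11: union(2, 1) -> merged; set of 2 now {1, 2}
Step 12: find(9) -> no change; set of 9 is {0, 4, 6, 7, 9}
Step 13: union(0, 2) -> merged; set of 0 now {0, 1, 2, 4, 6, 7, 9}
Step 14: union(2, 5) -> merged; set of 2 now {0, 1, 2, 4, 5, 6, 7, 9}
Step 15: find(2) -> no change; set of 2 is {0, 1, 2, 4, 5, 6, 7, 9}
Set of 6: {0, 1, 2, 4, 5, 6, 7, 9}; 9 is a member.

Answer: yes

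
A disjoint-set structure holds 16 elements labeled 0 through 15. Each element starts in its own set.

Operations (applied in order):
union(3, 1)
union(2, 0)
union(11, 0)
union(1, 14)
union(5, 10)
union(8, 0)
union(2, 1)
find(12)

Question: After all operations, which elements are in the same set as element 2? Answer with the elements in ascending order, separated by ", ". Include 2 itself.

Answer: 0, 1, 2, 3, 8, 11, 14

Derivation:
Step 1: union(3, 1) -> merged; set of 3 now {1, 3}
Step 2: union(2, 0) -> merged; set of 2 now {0, 2}
Step 3: union(11, 0) -> merged; set of 11 now {0, 2, 11}
Step 4: union(1, 14) -> merged; set of 1 now {1, 3, 14}
Step 5: union(5, 10) -> merged; set of 5 now {5, 10}
Step 6: union(8, 0) -> merged; set of 8 now {0, 2, 8, 11}
Step 7: union(2, 1) -> merged; set of 2 now {0, 1, 2, 3, 8, 11, 14}
Step 8: find(12) -> no change; set of 12 is {12}
Component of 2: {0, 1, 2, 3, 8, 11, 14}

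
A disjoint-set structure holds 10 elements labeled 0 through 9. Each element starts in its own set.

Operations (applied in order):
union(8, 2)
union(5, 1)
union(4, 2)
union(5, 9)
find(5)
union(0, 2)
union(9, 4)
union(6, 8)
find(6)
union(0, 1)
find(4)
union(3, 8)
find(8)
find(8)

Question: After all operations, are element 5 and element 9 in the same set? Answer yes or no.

Answer: yes

Derivation:
Step 1: union(8, 2) -> merged; set of 8 now {2, 8}
Step 2: union(5, 1) -> merged; set of 5 now {1, 5}
Step 3: union(4, 2) -> merged; set of 4 now {2, 4, 8}
Step 4: union(5, 9) -> merged; set of 5 now {1, 5, 9}
Step 5: find(5) -> no change; set of 5 is {1, 5, 9}
Step 6: union(0, 2) -> merged; set of 0 now {0, 2, 4, 8}
Step 7: union(9, 4) -> merged; set of 9 now {0, 1, 2, 4, 5, 8, 9}
Step 8: union(6, 8) -> merged; set of 6 now {0, 1, 2, 4, 5, 6, 8, 9}
Step 9: find(6) -> no change; set of 6 is {0, 1, 2, 4, 5, 6, 8, 9}
Step 10: union(0, 1) -> already same set; set of 0 now {0, 1, 2, 4, 5, 6, 8, 9}
Step 11: find(4) -> no change; set of 4 is {0, 1, 2, 4, 5, 6, 8, 9}
Step 12: union(3, 8) -> merged; set of 3 now {0, 1, 2, 3, 4, 5, 6, 8, 9}
Step 13: find(8) -> no change; set of 8 is {0, 1, 2, 3, 4, 5, 6, 8, 9}
Step 14: find(8) -> no change; set of 8 is {0, 1, 2, 3, 4, 5, 6, 8, 9}
Set of 5: {0, 1, 2, 3, 4, 5, 6, 8, 9}; 9 is a member.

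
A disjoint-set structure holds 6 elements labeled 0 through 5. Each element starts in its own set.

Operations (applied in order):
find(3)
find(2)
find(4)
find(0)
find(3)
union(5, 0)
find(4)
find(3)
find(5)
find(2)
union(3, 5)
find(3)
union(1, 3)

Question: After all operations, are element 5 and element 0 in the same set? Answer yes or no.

Answer: yes

Derivation:
Step 1: find(3) -> no change; set of 3 is {3}
Step 2: find(2) -> no change; set of 2 is {2}
Step 3: find(4) -> no change; set of 4 is {4}
Step 4: find(0) -> no change; set of 0 is {0}
Step 5: find(3) -> no change; set of 3 is {3}
Step 6: union(5, 0) -> merged; set of 5 now {0, 5}
Step 7: find(4) -> no change; set of 4 is {4}
Step 8: find(3) -> no change; set of 3 is {3}
Step 9: find(5) -> no change; set of 5 is {0, 5}
Step 10: find(2) -> no change; set of 2 is {2}
Step 11: union(3, 5) -> merged; set of 3 now {0, 3, 5}
Step 12: find(3) -> no change; set of 3 is {0, 3, 5}
Step 13: union(1, 3) -> merged; set of 1 now {0, 1, 3, 5}
Set of 5: {0, 1, 3, 5}; 0 is a member.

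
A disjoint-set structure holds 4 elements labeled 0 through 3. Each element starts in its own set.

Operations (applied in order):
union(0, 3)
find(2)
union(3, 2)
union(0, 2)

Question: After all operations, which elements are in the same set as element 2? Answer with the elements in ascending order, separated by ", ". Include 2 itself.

Answer: 0, 2, 3

Derivation:
Step 1: union(0, 3) -> merged; set of 0 now {0, 3}
Step 2: find(2) -> no change; set of 2 is {2}
Step 3: union(3, 2) -> merged; set of 3 now {0, 2, 3}
Step 4: union(0, 2) -> already same set; set of 0 now {0, 2, 3}
Component of 2: {0, 2, 3}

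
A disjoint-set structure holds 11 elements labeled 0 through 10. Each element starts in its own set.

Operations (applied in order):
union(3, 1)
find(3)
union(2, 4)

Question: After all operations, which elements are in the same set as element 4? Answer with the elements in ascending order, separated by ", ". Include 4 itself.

Answer: 2, 4

Derivation:
Step 1: union(3, 1) -> merged; set of 3 now {1, 3}
Step 2: find(3) -> no change; set of 3 is {1, 3}
Step 3: union(2, 4) -> merged; set of 2 now {2, 4}
Component of 4: {2, 4}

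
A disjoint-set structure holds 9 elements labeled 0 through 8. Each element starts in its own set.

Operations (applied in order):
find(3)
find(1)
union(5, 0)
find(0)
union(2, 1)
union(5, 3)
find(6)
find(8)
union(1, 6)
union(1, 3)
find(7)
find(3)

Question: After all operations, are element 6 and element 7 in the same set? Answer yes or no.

Answer: no

Derivation:
Step 1: find(3) -> no change; set of 3 is {3}
Step 2: find(1) -> no change; set of 1 is {1}
Step 3: union(5, 0) -> merged; set of 5 now {0, 5}
Step 4: find(0) -> no change; set of 0 is {0, 5}
Step 5: union(2, 1) -> merged; set of 2 now {1, 2}
Step 6: union(5, 3) -> merged; set of 5 now {0, 3, 5}
Step 7: find(6) -> no change; set of 6 is {6}
Step 8: find(8) -> no change; set of 8 is {8}
Step 9: union(1, 6) -> merged; set of 1 now {1, 2, 6}
Step 10: union(1, 3) -> merged; set of 1 now {0, 1, 2, 3, 5, 6}
Step 11: find(7) -> no change; set of 7 is {7}
Step 12: find(3) -> no change; set of 3 is {0, 1, 2, 3, 5, 6}
Set of 6: {0, 1, 2, 3, 5, 6}; 7 is not a member.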